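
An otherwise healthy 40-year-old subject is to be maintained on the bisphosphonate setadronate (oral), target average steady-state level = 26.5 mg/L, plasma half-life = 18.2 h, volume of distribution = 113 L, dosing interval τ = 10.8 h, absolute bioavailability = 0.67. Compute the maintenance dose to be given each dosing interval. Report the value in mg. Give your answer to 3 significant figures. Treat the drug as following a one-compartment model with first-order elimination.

1840 mg

k = ln2 / t½ = 0.693147 / 18.2 = 0.03809 h⁻¹
CL = k × Vd = 0.03809 × 113 = 4.304 L/h
At steady state, F × (Dose/τ) = Css × CL.
Dose = Css × CL × τ / F = 26.5 × 4.304 × 10.8 / 0.67 = 1839 mg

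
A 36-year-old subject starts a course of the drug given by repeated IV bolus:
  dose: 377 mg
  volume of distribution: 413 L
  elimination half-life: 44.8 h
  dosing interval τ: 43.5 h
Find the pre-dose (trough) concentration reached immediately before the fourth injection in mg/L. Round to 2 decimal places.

0.82 mg/L

C₀ per dose = Dose / Vd = 377 / 413 = 0.9128 mg/L
k = ln2 / t½ = 0.693147 / 44.8 = 0.01547 h⁻¹
Fraction remaining after one interval: r = e^(−kτ) = e^(−0.01547 × 43.5) = 0.5102
Before dose 4, 3 doses have been given (aged 1τ, 2τ, 3τ).
C_trough = C₀ × (r + r² + … + r^3) = C₀ × r(1−r^3)/(1−r)
        = 0.9128 × 0.5102 × (1 − 0.1328) / (1 − 0.5102) = 0.8245 mg/L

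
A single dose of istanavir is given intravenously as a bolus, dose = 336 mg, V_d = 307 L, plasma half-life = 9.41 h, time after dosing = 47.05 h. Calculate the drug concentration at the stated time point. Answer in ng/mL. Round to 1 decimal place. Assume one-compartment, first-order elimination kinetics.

C₀ = Dose / Vd = 336.0 / 307 = 1.094 mg/L
k = ln2 / t½ = 0.693147 / 9.41 = 0.07366 h⁻¹
t / t½ = 47.05 / 9.41 = 5 half-lives
C = C₀ × (1/2)^5 = 1.094 × 0.03125 = 0.03419 mg/L
Convert: 0.03419 mg/L × 1000 = 34.19 ng/mL

34.2 ng/mL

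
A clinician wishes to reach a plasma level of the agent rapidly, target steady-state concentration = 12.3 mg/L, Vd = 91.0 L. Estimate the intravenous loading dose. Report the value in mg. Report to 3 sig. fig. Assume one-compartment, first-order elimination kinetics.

1120 mg

LD = Css × Vd = 12.3 × 91.0 = 1119 mg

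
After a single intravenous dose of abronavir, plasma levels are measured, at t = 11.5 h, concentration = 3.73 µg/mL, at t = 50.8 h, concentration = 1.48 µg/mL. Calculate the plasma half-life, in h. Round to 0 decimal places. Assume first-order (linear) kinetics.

29 h

k = ln(C₁/C₂) / (t₂ − t₁) = ln(3.73/1.48) / (50.8 − 11.5)
  = 0.9244 / 39.30 = 0.02352 h⁻¹
t½ = ln2 / k = 0.693147 / 0.02352 = 29.47 h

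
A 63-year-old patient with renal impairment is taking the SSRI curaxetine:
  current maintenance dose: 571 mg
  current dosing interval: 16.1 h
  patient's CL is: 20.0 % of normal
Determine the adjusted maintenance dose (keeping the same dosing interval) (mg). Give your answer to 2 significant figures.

To keep the same average steady-state level, dosing rate must scale with clearance.
CL ratio = 20.0 / 100 = 0.2000
New dose (same interval) = 571 × 0.2000 = 114.2 mg

110 mg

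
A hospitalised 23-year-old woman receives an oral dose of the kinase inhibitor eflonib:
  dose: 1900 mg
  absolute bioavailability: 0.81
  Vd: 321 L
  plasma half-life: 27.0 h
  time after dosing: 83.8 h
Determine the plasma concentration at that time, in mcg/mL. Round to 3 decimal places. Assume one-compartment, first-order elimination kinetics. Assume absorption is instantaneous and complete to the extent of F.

0.558 mcg/mL

Amount reaching circulation = F × Dose = 0.81 × 1900 = 1539 mg
C₀ = F·Dose / Vd = 1539 / 321 = 4.794 mg/L
k = ln2 / t½ = 0.693147 / 27.0 = 0.02567 h⁻¹
C = C₀ · e^(−k·t) = 4.794 × e^(−0.02567 × 83.8)
  = 4.794 × 0.1164 = 0.5580 mg/L
(0.5580 mg/L = 0.5580 mcg/mL)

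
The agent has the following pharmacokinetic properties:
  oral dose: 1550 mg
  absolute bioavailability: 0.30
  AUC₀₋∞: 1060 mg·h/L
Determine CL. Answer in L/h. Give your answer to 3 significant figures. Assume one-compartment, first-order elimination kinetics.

0.439 L/h

CL = F·Dose / AUC = 0.30 × 1550 / 1060 = 0.4387 L/h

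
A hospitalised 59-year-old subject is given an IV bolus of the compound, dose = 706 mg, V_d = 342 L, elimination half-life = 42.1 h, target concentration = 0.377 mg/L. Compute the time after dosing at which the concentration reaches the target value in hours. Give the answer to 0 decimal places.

C₀ = Dose / Vd = 706.0 / 342 = 2.064 mg/L
k = ln2 / t½ = 0.693147 / 42.1 = 0.01646 h⁻¹
t = ln(C₀ / C) / k = ln(2.064 / 0.377) / 0.01646
  = ln(5.475) / 0.01646 = 1.700 / 0.01646 = 103.3 h

103 h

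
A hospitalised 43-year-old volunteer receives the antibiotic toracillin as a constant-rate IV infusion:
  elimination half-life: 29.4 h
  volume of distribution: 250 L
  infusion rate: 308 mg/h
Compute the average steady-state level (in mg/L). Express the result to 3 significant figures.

52.3 mg/L

k = ln2 / t½ = 0.693147 / 29.4 = 0.02358 h⁻¹
CL = k × Vd = 0.02358 × 250 = 5.895 L/h
At steady state Css = R₀ / CL = 308 / 5.895 = 52.25 mg/L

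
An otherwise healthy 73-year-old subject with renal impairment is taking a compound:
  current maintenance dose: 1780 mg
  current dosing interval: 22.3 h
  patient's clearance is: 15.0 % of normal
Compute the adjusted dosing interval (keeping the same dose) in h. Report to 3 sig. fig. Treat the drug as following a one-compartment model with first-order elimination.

149 h

To keep the same average steady-state level, dosing rate must scale with clearance.
CL ratio = 15.0 / 100 = 0.1500
New interval (same dose) = 22.3 / 0.1500 = 148.7 h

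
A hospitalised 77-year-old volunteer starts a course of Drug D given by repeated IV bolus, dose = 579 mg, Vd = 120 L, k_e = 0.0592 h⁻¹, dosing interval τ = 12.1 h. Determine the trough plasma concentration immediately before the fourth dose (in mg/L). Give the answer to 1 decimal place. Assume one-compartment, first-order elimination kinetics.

C₀ per dose = Dose / Vd = 579 / 120 = 4.825 mg/L
Fraction remaining after one interval: r = e^(−kτ) = e^(−0.05920 × 12.1) = 0.4885
Before dose 4, 3 doses have been given (aged 1τ, 2τ, 3τ).
C_trough = C₀ × (r + r² + … + r^3) = C₀ × r(1−r^3)/(1−r)
        = 4.825 × 0.4885 × (1 − 0.1166) / (1 − 0.4885) = 4.071 mg/L

4.1 mg/L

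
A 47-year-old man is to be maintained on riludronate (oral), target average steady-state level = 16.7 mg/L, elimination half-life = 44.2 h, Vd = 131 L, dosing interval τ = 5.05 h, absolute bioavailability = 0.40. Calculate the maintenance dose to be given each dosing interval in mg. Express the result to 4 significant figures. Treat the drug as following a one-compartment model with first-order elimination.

433.1 mg

k = ln2 / t½ = 0.693147 / 44.2 = 0.01568 h⁻¹
CL = k × Vd = 0.01568 × 131 = 2.054 L/h
At steady state, F × (Dose/τ) = Css × CL.
Dose = Css × CL × τ / F = 16.7 × 2.054 × 5.05 / 0.40 = 433.1 mg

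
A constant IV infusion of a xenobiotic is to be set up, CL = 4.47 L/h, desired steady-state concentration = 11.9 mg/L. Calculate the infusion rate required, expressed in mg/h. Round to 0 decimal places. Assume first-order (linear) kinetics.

At steady state, infusion rate R₀ = Css × CL = 11.9 × 4.470 = 53.19 mg/h

53 mg/h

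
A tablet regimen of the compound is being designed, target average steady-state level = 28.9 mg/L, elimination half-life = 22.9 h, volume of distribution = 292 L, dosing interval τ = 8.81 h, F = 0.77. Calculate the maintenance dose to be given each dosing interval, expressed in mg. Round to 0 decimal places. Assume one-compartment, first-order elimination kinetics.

2923 mg

k = ln2 / t½ = 0.693147 / 22.9 = 0.03027 h⁻¹
CL = k × Vd = 0.03027 × 292 = 8.839 L/h
At steady state, F × (Dose/τ) = Css × CL.
Dose = Css × CL × τ / F = 28.9 × 8.839 × 8.81 / 0.77 = 2923 mg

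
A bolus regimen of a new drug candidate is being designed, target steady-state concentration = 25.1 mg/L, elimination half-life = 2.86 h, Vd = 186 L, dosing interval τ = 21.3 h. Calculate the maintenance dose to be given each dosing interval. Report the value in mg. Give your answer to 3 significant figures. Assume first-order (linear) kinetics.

24100 mg

k = ln2 / t½ = 0.693147 / 2.86 = 0.2424 h⁻¹
CL = k × Vd = 0.2424 × 186 = 45.09 L/h
At steady state, Dose/τ = Css × CL.
Dose = Css × CL × τ = 25.1 × 45.09 × 21.3 = 24110 mg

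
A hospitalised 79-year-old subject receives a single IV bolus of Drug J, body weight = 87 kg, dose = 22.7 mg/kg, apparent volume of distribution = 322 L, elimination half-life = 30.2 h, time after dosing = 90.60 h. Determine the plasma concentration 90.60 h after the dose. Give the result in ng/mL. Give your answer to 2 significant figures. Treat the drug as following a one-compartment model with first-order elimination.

770 ng/mL

Total dose = 22.7 × 87 = 1975 mg
C₀ = Dose / Vd = 1975 / 322 = 6.134 mg/L
k = ln2 / t½ = 0.693147 / 30.2 = 0.02295 h⁻¹
t / t½ = 90.60 / 30.2 = 3 half-lives
C = C₀ × (1/2)^3 = 6.134 × 0.1250 = 0.7668 mg/L
Convert: 0.7668 mg/L × 1000 = 766.8 ng/mL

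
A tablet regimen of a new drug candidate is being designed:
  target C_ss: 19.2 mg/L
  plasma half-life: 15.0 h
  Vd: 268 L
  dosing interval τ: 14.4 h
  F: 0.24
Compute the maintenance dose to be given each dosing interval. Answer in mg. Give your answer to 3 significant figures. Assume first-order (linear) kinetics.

14300 mg

k = ln2 / t½ = 0.693147 / 15.0 = 0.04621 h⁻¹
CL = k × Vd = 0.04621 × 268 = 12.38 L/h
At steady state, F × (Dose/τ) = Css × CL.
Dose = Css × CL × τ / F = 19.2 × 12.38 × 14.4 / 0.24 = 14260 mg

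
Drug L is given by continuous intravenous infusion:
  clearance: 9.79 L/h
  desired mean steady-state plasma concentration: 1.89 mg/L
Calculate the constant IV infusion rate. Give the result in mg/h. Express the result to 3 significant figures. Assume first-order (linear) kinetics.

At steady state, infusion rate R₀ = Css × CL = 1.89 × 9.790 = 18.50 mg/h

18.5 mg/h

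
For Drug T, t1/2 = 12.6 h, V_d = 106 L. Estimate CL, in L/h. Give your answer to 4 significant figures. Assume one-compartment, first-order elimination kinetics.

k = ln2 / t½ = 0.693147 / 12.6 = 0.05501 h⁻¹
CL = k × Vd = 0.05501 × 106 = 5.831 L/h

5.831 L/h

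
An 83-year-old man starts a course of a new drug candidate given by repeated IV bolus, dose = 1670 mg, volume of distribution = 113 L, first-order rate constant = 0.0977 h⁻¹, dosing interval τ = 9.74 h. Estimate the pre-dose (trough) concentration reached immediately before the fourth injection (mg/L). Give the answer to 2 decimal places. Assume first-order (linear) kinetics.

8.76 mg/L

C₀ per dose = Dose / Vd = 1670 / 113 = 14.78 mg/L
Fraction remaining after one interval: r = e^(−kτ) = e^(−0.09770 × 9.74) = 0.3861
Before dose 4, 3 doses have been given (aged 1τ, 2τ, 3τ).
C_trough = C₀ × (r + r² + … + r^3) = C₀ × r(1−r^3)/(1−r)
        = 14.78 × 0.3861 × (1 − 0.05756) / (1 − 0.3861) = 8.761 mg/L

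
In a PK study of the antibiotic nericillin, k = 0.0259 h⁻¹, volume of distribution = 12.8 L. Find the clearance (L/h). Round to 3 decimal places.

CL = k × Vd = 0.0259 × 12.8 = 0.3315 L/h

0.332 L/h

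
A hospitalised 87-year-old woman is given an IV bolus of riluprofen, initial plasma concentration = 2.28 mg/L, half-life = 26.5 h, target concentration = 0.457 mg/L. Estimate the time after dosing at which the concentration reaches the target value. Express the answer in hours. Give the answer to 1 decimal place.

k = ln2 / t½ = 0.693147 / 26.5 = 0.02616 h⁻¹
t = ln(C₀ / C) / k = ln(2.280 / 0.457) / 0.02616
  = ln(4.989) / 0.02616 = 1.607 / 0.02616 = 61.43 h

61.4 h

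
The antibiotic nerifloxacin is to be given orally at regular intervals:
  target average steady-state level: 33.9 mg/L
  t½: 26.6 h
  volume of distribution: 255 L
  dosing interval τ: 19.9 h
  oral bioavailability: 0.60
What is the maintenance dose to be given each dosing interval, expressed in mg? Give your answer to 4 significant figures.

k = ln2 / t½ = 0.693147 / 26.6 = 0.02606 h⁻¹
CL = k × Vd = 0.02606 × 255 = 6.645 L/h
At steady state, F × (Dose/τ) = Css × CL.
Dose = Css × CL × τ / F = 33.9 × 6.645 × 19.9 / 0.60 = 7471 mg

7471 mg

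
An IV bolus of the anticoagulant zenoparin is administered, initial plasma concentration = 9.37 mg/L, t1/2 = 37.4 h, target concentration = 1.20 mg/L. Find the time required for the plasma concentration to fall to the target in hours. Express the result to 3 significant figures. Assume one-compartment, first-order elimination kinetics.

111 h

k = ln2 / t½ = 0.693147 / 37.4 = 0.01853 h⁻¹
t = ln(C₀ / C) / k = ln(9.370 / 1.20) / 0.01853
  = ln(7.808) / 0.01853 = 2.055 / 0.01853 = 110.9 h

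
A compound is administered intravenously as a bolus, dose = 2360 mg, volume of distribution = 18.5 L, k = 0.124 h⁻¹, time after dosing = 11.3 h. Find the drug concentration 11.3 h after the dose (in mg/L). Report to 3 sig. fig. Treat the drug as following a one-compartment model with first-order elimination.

C₀ = Dose / Vd = 2360 / 18.5 = 127.6 mg/L
C = C₀ · e^(−k·t) = 127.6 × e^(−0.1240 × 11.3)
  = 127.6 × 0.2463 = 31.43 mg/L

31.4 mg/L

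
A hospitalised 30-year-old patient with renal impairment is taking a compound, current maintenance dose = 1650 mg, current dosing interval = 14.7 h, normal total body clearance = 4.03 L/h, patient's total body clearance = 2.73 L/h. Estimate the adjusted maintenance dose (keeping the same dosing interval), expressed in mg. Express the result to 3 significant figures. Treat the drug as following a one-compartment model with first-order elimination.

To keep the same average steady-state level, dosing rate must scale with clearance.
CL ratio = 2.73 / 4.03 = 0.6774
New dose (same interval) = 1650 × 0.6774 = 1118 mg

1120 mg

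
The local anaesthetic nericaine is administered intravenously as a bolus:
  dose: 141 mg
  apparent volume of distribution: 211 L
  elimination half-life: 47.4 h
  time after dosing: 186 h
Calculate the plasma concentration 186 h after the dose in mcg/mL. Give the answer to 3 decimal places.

C₀ = Dose / Vd = 141.0 / 211 = 0.6682 mg/L
k = ln2 / t½ = 0.693147 / 47.4 = 0.01462 h⁻¹
C = C₀ · e^(−k·t) = 0.6682 × e^(−0.01462 × 186)
  = 0.6682 × 0.06592 = 0.04405 mg/L
(0.04405 mg/L = 0.04405 mcg/mL)

0.044 mcg/mL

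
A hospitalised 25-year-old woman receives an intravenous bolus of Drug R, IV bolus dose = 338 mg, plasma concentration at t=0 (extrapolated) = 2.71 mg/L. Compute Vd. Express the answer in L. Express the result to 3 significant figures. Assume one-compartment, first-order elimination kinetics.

125 L

Vd = Dose / C₀ = 338.0 / 2.71 = 124.7 L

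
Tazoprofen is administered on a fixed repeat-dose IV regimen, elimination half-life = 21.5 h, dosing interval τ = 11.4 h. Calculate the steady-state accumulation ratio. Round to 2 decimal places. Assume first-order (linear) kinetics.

k = ln2 / t½ = 0.693147 / 21.5 = 0.03224 h⁻¹
e^(−kτ) = e^(−0.03224 × 11.4) = 0.6924
Accumulation ratio R = 1 / (1 − e^(−kτ)) = 1 / (1 − 0.6924) = 3.251

3.25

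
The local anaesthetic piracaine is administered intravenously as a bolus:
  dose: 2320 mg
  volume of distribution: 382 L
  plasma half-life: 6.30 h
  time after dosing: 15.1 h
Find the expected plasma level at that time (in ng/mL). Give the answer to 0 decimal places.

C₀ = Dose / Vd = 2320 / 382 = 6.073 mg/L
k = ln2 / t½ = 0.693147 / 6.30 = 0.1100 h⁻¹
C = C₀ · e^(−k·t) = 6.073 × e^(−0.1100 × 15.1)
  = 6.073 × 0.1899 = 1.153 mg/L
Convert: 1.153 mg/L × 1000 = 1153 ng/mL

1153 ng/mL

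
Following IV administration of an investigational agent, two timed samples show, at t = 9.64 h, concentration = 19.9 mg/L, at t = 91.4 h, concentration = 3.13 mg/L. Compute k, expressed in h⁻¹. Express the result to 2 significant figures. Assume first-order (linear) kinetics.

k = ln(C₁/C₂) / (t₂ − t₁) = ln(19.9/3.13) / (91.4 − 9.64)
  = 1.850 / 81.76 = 0.02263 h⁻¹

0.023 h⁻¹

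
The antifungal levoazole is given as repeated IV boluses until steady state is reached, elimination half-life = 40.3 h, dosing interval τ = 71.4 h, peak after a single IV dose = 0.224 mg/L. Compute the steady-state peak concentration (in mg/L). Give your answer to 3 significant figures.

0.317 mg/L

k = ln2 / t½ = 0.693147 / 40.3 = 0.01720 h⁻¹
e^(−kτ) = e^(−0.01720 × 71.4) = 0.2929
Accumulation ratio R = 1 / (1 − e^(−kτ)) = 1 / (1 − 0.2929) = 1.414
Steady-state peak = C₀ × R = 0.224 × 1.414 = 0.3167 mg/L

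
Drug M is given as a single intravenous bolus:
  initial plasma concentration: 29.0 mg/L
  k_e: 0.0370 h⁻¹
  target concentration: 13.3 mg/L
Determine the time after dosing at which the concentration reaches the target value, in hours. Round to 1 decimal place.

21.1 h

t = ln(C₀ / C) / k = ln(29.00 / 13.3) / 0.03700
  = ln(2.180) / 0.03700 = 0.7793 / 0.03700 = 21.06 h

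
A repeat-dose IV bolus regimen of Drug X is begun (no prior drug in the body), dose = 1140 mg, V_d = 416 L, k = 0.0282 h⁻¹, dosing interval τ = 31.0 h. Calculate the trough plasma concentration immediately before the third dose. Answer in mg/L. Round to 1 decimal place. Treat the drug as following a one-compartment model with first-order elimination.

1.6 mg/L

C₀ per dose = Dose / Vd = 1140 / 416 = 2.740 mg/L
Fraction remaining after one interval: r = e^(−kτ) = e^(−0.02820 × 31.0) = 0.4172
Before dose 3, 2 doses have been given (aged 1τ, 2τ).
C_trough = C₀ × (r + r²) = 2.740 × (0.4172 + 0.1741) = 1.620 mg/L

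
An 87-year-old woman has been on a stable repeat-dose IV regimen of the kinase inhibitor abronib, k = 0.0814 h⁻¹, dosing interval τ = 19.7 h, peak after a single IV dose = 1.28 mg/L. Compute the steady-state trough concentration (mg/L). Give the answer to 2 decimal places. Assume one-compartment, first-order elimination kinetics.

0.32 mg/L

e^(−kτ) = e^(−0.08140 × 19.7) = 0.2012
Accumulation ratio R = 1 / (1 − e^(−kτ)) = 1 / (1 − 0.2012) = 1.252
Steady-state trough = C₀ × R × e^(−kτ) = 1.28 × 1.252 × 0.2012 = 0.3224 mg/L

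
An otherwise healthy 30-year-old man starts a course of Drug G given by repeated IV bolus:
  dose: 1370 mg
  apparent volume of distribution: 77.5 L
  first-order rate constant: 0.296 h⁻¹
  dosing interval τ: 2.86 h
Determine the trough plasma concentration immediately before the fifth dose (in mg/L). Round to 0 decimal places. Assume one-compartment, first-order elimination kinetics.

C₀ per dose = Dose / Vd = 1370 / 77.5 = 17.68 mg/L
Fraction remaining after one interval: r = e^(−kτ) = e^(−0.2960 × 2.86) = 0.4289
Before dose 5, 4 doses have been given (aged 1τ, 2τ, 3τ, 4τ).
C_trough = C₀ × (r + r² + … + r^4) = C₀ × r(1−r^4)/(1−r)
        = 17.68 × 0.4289 × (1 − 0.03384) / (1 − 0.4289) = 12.83 mg/L

13 mg/L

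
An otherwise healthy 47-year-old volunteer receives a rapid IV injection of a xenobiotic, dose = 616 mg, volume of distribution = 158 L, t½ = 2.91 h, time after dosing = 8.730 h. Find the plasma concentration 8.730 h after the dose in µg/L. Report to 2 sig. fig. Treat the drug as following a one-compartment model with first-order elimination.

490 µg/L

C₀ = Dose / Vd = 616.0 / 158 = 3.899 mg/L
k = ln2 / t½ = 0.693147 / 2.91 = 0.2382 h⁻¹
t / t½ = 8.730 / 2.91 = 3 half-lives
C = C₀ × (1/2)^3 = 3.899 × 0.1250 = 0.4874 mg/L
Convert: 0.4874 mg/L × 1000 = 487.4 µg/L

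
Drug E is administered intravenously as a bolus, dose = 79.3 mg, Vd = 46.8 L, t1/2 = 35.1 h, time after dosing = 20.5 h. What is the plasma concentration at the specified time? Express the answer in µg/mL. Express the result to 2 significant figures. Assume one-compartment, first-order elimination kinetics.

C₀ = Dose / Vd = 79.30 / 46.8 = 1.694 mg/L
k = ln2 / t½ = 0.693147 / 35.1 = 0.01975 h⁻¹
C = C₀ · e^(−k·t) = 1.694 × e^(−0.01975 × 20.5)
  = 1.694 × 0.6671 = 1.130 mg/L
(1.130 mg/L = 1.130 µg/mL)

1.1 µg/mL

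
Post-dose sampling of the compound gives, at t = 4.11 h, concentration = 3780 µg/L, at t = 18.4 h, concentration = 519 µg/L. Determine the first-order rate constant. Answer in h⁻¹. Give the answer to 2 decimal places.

0.14 h⁻¹

k = ln(C₁/C₂) / (t₂ − t₁) = ln(3780/519) / (18.4 − 4.11)
  = 1.986 / 14.29 = 0.1390 h⁻¹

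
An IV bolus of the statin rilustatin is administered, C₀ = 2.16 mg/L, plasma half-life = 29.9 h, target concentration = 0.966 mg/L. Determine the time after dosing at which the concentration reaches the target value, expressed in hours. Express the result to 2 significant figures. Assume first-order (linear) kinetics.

35 h

k = ln2 / t½ = 0.693147 / 29.9 = 0.02318 h⁻¹
t = ln(C₀ / C) / k = ln(2.160 / 0.966) / 0.02318
  = ln(2.236) / 0.02318 = 0.8047 / 0.02318 = 34.72 h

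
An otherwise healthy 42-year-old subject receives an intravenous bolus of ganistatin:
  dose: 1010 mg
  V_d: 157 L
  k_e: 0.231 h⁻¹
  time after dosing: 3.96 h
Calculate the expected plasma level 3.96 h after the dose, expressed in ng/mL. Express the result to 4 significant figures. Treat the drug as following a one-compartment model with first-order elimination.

2577 ng/mL

C₀ = Dose / Vd = 1010 / 157 = 6.433 mg/L
C = C₀ · e^(−k·t) = 6.433 × e^(−0.2310 × 3.96)
  = 6.433 × 0.4006 = 2.577 mg/L
Convert: 2.577 mg/L × 1000 = 2577 ng/mL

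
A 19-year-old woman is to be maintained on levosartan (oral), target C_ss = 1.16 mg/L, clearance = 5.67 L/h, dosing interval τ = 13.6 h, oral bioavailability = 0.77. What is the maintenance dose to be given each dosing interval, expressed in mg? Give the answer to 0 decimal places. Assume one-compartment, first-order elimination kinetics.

At steady state, F × (Dose/τ) = Css × CL.
Dose = Css × CL × τ / F = 1.16 × 5.670 × 13.6 / 0.77 = 116.2 mg

116 mg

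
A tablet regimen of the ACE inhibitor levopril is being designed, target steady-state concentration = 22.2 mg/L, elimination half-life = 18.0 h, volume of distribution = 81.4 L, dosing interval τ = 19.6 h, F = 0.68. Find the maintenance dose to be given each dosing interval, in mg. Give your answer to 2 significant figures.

2000 mg

k = ln2 / t½ = 0.693147 / 18.0 = 0.03851 h⁻¹
CL = k × Vd = 0.03851 × 81.4 = 3.135 L/h
At steady state, F × (Dose/τ) = Css × CL.
Dose = Css × CL × τ / F = 22.2 × 3.135 × 19.6 / 0.68 = 2006 mg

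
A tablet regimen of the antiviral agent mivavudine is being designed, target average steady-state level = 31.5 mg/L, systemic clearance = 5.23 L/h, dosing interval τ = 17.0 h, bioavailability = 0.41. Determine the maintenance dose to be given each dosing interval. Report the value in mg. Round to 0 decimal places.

6831 mg

At steady state, F × (Dose/τ) = Css × CL.
Dose = Css × CL × τ / F = 31.5 × 5.230 × 17.0 / 0.41 = 6831 mg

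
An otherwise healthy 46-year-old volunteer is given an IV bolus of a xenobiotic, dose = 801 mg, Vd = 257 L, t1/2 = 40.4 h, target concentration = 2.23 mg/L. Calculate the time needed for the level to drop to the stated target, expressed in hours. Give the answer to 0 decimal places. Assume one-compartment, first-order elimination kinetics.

20 h

C₀ = Dose / Vd = 801.0 / 257 = 3.117 mg/L
k = ln2 / t½ = 0.693147 / 40.4 = 0.01716 h⁻¹
t = ln(C₀ / C) / k = ln(3.117 / 2.23) / 0.01716
  = ln(1.398) / 0.01716 = 0.3350 / 0.01716 = 19.52 h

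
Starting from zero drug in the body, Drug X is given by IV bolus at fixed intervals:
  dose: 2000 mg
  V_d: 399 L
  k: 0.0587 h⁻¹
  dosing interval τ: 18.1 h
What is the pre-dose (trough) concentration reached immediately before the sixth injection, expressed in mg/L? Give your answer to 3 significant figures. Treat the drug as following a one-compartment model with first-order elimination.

2.63 mg/L

C₀ per dose = Dose / Vd = 2000 / 399 = 5.013 mg/L
Fraction remaining after one interval: r = e^(−kτ) = e^(−0.05870 × 18.1) = 0.3456
Before dose 6, 5 doses have been given (aged 1τ, 2τ, 3τ, 4τ, 5τ).
C_trough = C₀ × (r + r² + … + r^5) = C₀ × r(1−r^5)/(1−r)
        = 5.013 × 0.3456 × (1 − 0.004930) / (1 − 0.3456) = 2.634 mg/L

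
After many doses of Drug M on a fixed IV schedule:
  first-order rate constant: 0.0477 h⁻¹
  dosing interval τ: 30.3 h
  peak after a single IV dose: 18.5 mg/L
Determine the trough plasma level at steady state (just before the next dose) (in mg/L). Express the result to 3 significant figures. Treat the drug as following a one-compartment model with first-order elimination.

5.70 mg/L

e^(−kτ) = e^(−0.04770 × 30.3) = 0.2357
Accumulation ratio R = 1 / (1 − e^(−kτ)) = 1 / (1 − 0.2357) = 1.308
Steady-state trough = C₀ × R × e^(−kτ) = 18.5 × 1.308 × 0.2357 = 5.703 mg/L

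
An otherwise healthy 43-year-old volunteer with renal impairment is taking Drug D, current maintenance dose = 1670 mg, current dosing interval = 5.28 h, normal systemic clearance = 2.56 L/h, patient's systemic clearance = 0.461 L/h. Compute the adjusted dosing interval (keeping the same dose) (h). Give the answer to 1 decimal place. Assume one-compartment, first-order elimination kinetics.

29.3 h

To keep the same average steady-state level, dosing rate must scale with clearance.
CL ratio = 0.461 / 2.56 = 0.1801
New interval (same dose) = 5.28 / 0.1801 = 29.32 h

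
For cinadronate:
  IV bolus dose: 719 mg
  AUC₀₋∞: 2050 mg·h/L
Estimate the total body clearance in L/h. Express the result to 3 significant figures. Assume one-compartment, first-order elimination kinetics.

0.351 L/h

CL = Dose / AUC = 719 / 2050 = 0.3507 L/h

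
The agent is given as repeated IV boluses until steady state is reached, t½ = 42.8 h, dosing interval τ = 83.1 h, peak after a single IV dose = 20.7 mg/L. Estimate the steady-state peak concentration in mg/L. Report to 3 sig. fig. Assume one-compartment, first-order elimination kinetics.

28.0 mg/L

k = ln2 / t½ = 0.693147 / 42.8 = 0.01620 h⁻¹
e^(−kτ) = e^(−0.01620 × 83.1) = 0.2602
Accumulation ratio R = 1 / (1 − e^(−kτ)) = 1 / (1 − 0.2602) = 1.352
Steady-state peak = C₀ × R = 20.7 × 1.352 = 27.99 mg/L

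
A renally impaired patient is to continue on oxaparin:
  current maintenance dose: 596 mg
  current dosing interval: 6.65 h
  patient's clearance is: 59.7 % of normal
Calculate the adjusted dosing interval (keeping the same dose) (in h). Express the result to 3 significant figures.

To keep the same average steady-state level, dosing rate must scale with clearance.
CL ratio = 59.7 / 100 = 0.5970
New interval (same dose) = 6.65 / 0.5970 = 11.14 h

11.1 h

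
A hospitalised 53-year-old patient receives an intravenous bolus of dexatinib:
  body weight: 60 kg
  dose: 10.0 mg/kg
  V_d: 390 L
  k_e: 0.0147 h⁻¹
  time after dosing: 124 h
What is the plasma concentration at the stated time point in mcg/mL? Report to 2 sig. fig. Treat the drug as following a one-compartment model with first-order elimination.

0.25 mcg/mL

Total dose = 10.0 × 60 = 600.0 mg
C₀ = Dose / Vd = 600.0 / 390 = 1.538 mg/L
C = C₀ · e^(−k·t) = 1.538 × e^(−0.01470 × 124)
  = 1.538 × 0.1616 = 0.2485 mg/L
(0.2485 mg/L = 0.2485 mcg/mL)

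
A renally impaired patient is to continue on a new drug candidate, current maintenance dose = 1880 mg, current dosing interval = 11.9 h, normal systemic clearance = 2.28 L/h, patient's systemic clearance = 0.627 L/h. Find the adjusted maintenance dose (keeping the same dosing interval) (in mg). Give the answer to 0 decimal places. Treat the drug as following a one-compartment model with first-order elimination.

517 mg

To keep the same average steady-state level, dosing rate must scale with clearance.
CL ratio = 0.627 / 2.28 = 0.2750
New dose (same interval) = 1880 × 0.2750 = 517.0 mg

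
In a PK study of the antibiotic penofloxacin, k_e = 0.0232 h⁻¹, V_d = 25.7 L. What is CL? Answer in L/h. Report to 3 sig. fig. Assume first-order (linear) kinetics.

0.596 L/h

CL = k × Vd = 0.0232 × 25.7 = 0.5962 L/h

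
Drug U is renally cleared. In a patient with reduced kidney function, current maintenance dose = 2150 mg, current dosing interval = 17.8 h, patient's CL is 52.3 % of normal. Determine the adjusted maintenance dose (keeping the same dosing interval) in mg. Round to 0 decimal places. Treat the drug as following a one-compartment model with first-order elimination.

To keep the same average steady-state level, dosing rate must scale with clearance.
CL ratio = 52.3 / 100 = 0.5230
New dose (same interval) = 2150 × 0.5230 = 1124 mg

1124 mg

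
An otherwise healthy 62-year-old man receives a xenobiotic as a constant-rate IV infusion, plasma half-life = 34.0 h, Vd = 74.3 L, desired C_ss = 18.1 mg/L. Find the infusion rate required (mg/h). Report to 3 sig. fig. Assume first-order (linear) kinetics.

27.4 mg/h

k = ln2 / t½ = 0.693147 / 34.0 = 0.02039 h⁻¹
CL = k × Vd = 0.02039 × 74.3 = 1.515 L/h
At steady state, infusion rate R₀ = Css × CL = 18.1 × 1.515 = 27.42 mg/h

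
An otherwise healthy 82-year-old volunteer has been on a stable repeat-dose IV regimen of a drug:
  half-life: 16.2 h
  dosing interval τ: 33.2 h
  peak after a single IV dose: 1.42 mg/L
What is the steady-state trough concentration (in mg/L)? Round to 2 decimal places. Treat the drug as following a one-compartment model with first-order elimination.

0.45 mg/L

k = ln2 / t½ = 0.693147 / 16.2 = 0.04279 h⁻¹
e^(−kτ) = e^(−0.04279 × 33.2) = 0.2416
Accumulation ratio R = 1 / (1 − e^(−kτ)) = 1 / (1 − 0.2416) = 1.319
Steady-state trough = C₀ × R × e^(−kτ) = 1.42 × 1.319 × 0.2416 = 0.4525 mg/L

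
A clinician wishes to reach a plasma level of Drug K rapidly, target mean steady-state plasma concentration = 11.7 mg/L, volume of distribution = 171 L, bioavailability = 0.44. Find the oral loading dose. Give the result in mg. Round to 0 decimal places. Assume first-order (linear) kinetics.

LD = Css × Vd / F = 11.7 × 171 / 0.44 = 4547 mg

4547 mg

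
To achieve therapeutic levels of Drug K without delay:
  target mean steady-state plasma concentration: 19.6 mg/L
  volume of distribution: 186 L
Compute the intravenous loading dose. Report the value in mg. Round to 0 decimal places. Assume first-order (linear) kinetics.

3646 mg

LD = Css × Vd = 19.6 × 186 = 3646 mg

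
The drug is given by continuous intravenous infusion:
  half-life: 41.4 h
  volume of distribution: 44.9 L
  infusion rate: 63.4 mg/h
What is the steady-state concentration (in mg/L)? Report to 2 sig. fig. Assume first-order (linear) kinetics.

k = ln2 / t½ = 0.693147 / 41.4 = 0.01674 h⁻¹
CL = k × Vd = 0.01674 × 44.9 = 0.7516 L/h
At steady state Css = R₀ / CL = 63.4 / 0.7516 = 84.35 mg/L

84 mg/L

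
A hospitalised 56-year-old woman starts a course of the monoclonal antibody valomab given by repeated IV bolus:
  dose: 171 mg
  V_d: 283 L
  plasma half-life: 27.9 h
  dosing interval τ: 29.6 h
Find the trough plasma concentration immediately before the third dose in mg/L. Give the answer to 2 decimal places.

C₀ per dose = Dose / Vd = 171 / 283 = 0.6042 mg/L
k = ln2 / t½ = 0.693147 / 27.9 = 0.02484 h⁻¹
Fraction remaining after one interval: r = e^(−kτ) = e^(−0.02484 × 29.6) = 0.4794
Before dose 3, 2 doses have been given (aged 1τ, 2τ).
C_trough = C₀ × (r + r²) = 0.6042 × (0.4794 + 0.2298) = 0.4285 mg/L

0.43 mg/L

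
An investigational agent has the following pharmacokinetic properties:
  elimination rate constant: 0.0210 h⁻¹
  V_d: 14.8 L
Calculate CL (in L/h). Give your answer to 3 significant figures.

0.311 L/h

CL = k × Vd = 0.0210 × 14.8 = 0.3108 L/h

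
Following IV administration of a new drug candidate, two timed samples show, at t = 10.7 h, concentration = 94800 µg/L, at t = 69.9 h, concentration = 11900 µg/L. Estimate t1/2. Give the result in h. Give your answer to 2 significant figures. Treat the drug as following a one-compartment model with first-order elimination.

k = ln(C₁/C₂) / (t₂ − t₁) = ln(94800/11900) / (69.9 − 10.7)
  = 2.075 / 59.20 = 0.03505 h⁻¹
t½ = ln2 / k = 0.693147 / 0.03505 = 19.78 h

20 h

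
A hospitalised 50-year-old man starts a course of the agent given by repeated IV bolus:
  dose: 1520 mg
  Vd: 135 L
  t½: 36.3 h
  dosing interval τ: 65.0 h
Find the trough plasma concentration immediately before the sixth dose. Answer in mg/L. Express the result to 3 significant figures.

4.57 mg/L

C₀ per dose = Dose / Vd = 1520 / 135 = 11.26 mg/L
k = ln2 / t½ = 0.693147 / 36.3 = 0.01909 h⁻¹
Fraction remaining after one interval: r = e^(−kτ) = e^(−0.01909 × 65.0) = 0.2891
Before dose 6, 5 doses have been given (aged 1τ, 2τ, 3τ, 4τ, 5τ).
C_trough = C₀ × (r + r² + … + r^5) = C₀ × r(1−r^5)/(1−r)
        = 11.26 × 0.2891 × (1 − 0.002019) / (1 − 0.2891) = 4.570 mg/L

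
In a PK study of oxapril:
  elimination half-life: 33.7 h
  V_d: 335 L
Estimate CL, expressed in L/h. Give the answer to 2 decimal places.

6.89 L/h

k = ln2 / t½ = 0.693147 / 33.7 = 0.02057 h⁻¹
CL = k × Vd = 0.02057 × 335 = 6.891 L/h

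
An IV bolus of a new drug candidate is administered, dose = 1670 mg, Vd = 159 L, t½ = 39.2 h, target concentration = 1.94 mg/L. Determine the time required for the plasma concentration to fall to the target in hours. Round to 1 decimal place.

95.5 h

C₀ = Dose / Vd = 1670 / 159 = 10.50 mg/L
k = ln2 / t½ = 0.693147 / 39.2 = 0.01768 h⁻¹
t = ln(C₀ / C) / k = ln(10.50 / 1.94) / 0.01768
  = ln(5.412) / 0.01768 = 1.689 / 0.01768 = 95.53 h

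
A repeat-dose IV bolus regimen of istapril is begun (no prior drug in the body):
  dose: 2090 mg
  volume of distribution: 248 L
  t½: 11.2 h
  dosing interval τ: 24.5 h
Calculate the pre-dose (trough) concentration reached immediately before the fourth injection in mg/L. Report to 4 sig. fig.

2.345 mg/L

C₀ per dose = Dose / Vd = 2090 / 248 = 8.427 mg/L
k = ln2 / t½ = 0.693147 / 11.2 = 0.06189 h⁻¹
Fraction remaining after one interval: r = e^(−kτ) = e^(−0.06189 × 24.5) = 0.2195
Before dose 4, 3 doses have been given (aged 1τ, 2τ, 3τ).
C_trough = C₀ × (r + r² + … + r^3) = C₀ × r(1−r^3)/(1−r)
        = 8.427 × 0.2195 × (1 − 0.01058) / (1 − 0.2195) = 2.345 mg/L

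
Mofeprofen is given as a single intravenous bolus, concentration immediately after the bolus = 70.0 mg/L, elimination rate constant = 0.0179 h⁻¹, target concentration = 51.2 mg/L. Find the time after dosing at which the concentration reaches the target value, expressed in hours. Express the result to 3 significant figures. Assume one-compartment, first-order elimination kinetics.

17.5 h

t = ln(C₀ / C) / k = ln(70.00 / 51.2) / 0.01790
  = ln(1.367) / 0.01790 = 0.3126 / 0.01790 = 17.46 h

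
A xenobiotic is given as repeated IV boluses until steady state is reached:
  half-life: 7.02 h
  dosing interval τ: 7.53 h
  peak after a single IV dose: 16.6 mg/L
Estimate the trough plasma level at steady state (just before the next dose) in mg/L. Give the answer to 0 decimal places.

k = ln2 / t½ = 0.693147 / 7.02 = 0.09874 h⁻¹
e^(−kτ) = e^(−0.09874 × 7.53) = 0.4754
Accumulation ratio R = 1 / (1 − e^(−kτ)) = 1 / (1 − 0.4754) = 1.906
Steady-state trough = C₀ × R × e^(−kτ) = 16.6 × 1.906 × 0.4754 = 15.04 mg/L

15 mg/L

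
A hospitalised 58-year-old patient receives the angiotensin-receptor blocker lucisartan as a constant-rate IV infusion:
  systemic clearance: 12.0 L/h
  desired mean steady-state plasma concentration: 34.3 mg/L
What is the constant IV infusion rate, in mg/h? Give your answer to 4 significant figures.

411.6 mg/h

At steady state, infusion rate R₀ = Css × CL = 34.3 × 12.00 = 411.6 mg/h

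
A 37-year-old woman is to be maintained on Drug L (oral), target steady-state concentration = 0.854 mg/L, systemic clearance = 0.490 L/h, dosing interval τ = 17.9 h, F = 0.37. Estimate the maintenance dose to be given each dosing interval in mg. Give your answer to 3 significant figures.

At steady state, F × (Dose/τ) = Css × CL.
Dose = Css × CL × τ / F = 0.854 × 0.4900 × 17.9 / 0.37 = 20.24 mg

20.2 mg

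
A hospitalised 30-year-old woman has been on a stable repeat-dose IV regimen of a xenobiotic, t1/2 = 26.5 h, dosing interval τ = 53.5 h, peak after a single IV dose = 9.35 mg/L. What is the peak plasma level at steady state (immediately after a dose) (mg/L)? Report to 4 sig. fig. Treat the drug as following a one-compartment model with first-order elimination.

12.41 mg/L

k = ln2 / t½ = 0.693147 / 26.5 = 0.02616 h⁻¹
e^(−kτ) = e^(−0.02616 × 53.5) = 0.2467
Accumulation ratio R = 1 / (1 − e^(−kτ)) = 1 / (1 − 0.2467) = 1.327
Steady-state peak = C₀ × R = 9.35 × 1.327 = 12.41 mg/L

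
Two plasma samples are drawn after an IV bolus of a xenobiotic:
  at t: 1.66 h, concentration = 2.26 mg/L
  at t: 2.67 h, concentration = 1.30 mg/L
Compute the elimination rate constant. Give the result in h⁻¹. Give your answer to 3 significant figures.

0.548 h⁻¹

k = ln(C₁/C₂) / (t₂ − t₁) = ln(2.26/1.30) / (2.67 − 1.66)
  = 0.5530 / 1.010 = 0.5475 h⁻¹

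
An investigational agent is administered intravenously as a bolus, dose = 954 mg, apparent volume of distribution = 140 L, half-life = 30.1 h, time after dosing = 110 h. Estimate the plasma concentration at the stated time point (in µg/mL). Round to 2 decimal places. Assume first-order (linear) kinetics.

C₀ = Dose / Vd = 954.0 / 140 = 6.814 mg/L
k = ln2 / t½ = 0.693147 / 30.1 = 0.02303 h⁻¹
C = C₀ · e^(−k·t) = 6.814 × e^(−0.02303 × 110)
  = 6.814 × 0.07940 = 0.5410 mg/L
(0.5410 mg/L = 0.5410 µg/mL)

0.54 µg/mL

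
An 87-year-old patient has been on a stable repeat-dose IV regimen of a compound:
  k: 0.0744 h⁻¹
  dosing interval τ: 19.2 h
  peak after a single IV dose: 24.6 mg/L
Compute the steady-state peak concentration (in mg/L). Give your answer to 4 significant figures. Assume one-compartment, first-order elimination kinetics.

32.35 mg/L

e^(−kτ) = e^(−0.07440 × 19.2) = 0.2397
Accumulation ratio R = 1 / (1 − e^(−kτ)) = 1 / (1 − 0.2397) = 1.315
Steady-state peak = C₀ × R = 24.6 × 1.315 = 32.35 mg/L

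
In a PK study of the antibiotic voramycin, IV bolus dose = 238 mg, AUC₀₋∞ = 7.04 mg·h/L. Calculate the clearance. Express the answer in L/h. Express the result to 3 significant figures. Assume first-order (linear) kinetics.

CL = Dose / AUC = 238 / 7.04 = 33.81 L/h

33.8 L/h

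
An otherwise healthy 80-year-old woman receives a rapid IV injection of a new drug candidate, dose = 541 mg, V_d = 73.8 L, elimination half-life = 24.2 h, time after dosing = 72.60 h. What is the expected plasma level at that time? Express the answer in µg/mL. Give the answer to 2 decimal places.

0.92 µg/mL

C₀ = Dose / Vd = 541.0 / 73.8 = 7.331 mg/L
k = ln2 / t½ = 0.693147 / 24.2 = 0.02864 h⁻¹
t / t½ = 72.60 / 24.2 = 3 half-lives
C = C₀ × (1/2)^3 = 7.331 × 0.1250 = 0.9164 mg/L
(0.9164 mg/L = 0.9164 µg/mL)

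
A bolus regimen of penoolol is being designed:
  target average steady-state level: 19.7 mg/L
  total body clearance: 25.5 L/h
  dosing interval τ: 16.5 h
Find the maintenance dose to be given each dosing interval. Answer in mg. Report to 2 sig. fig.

At steady state, Dose/τ = Css × CL.
Dose = Css × CL × τ = 19.7 × 25.50 × 16.5 = 8289 mg

8300 mg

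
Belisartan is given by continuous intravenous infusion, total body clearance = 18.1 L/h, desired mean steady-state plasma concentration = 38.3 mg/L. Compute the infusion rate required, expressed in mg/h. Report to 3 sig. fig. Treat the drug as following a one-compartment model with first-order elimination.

At steady state, infusion rate R₀ = Css × CL = 38.3 × 18.10 = 693.2 mg/h

693 mg/h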